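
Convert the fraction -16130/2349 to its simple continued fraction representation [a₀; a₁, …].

⌊-16130/2349⌋ = -7, remainder 313
⌊2349/313⌋ = 7, remainder 158
⌊313/158⌋ = 1, remainder 155
⌊158/155⌋ = 1, remainder 3
⌊155/3⌋ = 51, remainder 2
⌊3/2⌋ = 1, remainder 1
⌊2/1⌋ = 2, remainder 0

[-7; 7, 1, 1, 51, 1, 2]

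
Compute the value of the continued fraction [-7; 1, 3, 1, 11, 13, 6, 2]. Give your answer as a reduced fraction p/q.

Use the convergent recurrence hₖ = aₖ·hₖ₋₁ + hₖ₋₂ (and likewise for the denominators kₖ):
a_0 = -7: -7/1
a_1 = 1: -6/1
a_2 = 3: -25/4
a_3 = 1: -31/5
a_4 = 11: -366/59
a_5 = 13: -4789/772
a_6 = 6: -29100/4691
a_7 = 2: -62989/10154

-62989/10154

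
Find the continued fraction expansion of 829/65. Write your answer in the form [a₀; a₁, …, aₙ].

[12; 1, 3, 16]

Run the Euclidean algorithm, recording each quotient:
⌊829/65⌋ = 12, remainder 49
⌊65/49⌋ = 1, remainder 16
⌊49/16⌋ = 3, remainder 1
⌊16/1⌋ = 16, remainder 0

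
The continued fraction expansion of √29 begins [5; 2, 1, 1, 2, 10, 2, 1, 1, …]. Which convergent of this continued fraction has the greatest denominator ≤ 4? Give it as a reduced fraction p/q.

16/3

a_0 = 5: 5/1  (≤ bound)
a_1 = 2: 11/2  (≤ bound)
a_2 = 1: 16/3  (≤ bound)
a_3 = 1: 27/5  (> 4, stop)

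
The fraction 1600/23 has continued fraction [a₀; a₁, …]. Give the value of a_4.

Run the Euclidean algorithm, recording each quotient:
1600 = 69·23 + 13, so a_0 = 69
23 = 1·13 + 10, so a_1 = 1
13 = 1·10 + 3, so a_2 = 1
10 = 3·3 + 1, so a_3 = 3
3 = 3·1 + 0, so a_4 = 3

3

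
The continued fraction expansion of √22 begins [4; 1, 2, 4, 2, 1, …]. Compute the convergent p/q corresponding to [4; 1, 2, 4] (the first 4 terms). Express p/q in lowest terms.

Start with 4.
2 + 1/(4/1) = 2 + 1/4 = 9/4
1 + 1/(9/4) = 1 + 4/9 = 13/9
4 + 1/(13/9) = 4 + 9/13 = 61/13

61/13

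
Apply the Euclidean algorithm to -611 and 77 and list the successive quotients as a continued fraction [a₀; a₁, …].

Run the Euclidean algorithm, recording each quotient:
-611 ÷ 77 → quotient -8, remainder 5
77 ÷ 5 → quotient 15, remainder 2
5 ÷ 2 → quotient 2, remainder 1
2 ÷ 1 → quotient 2, remainder 0

[-8; 15, 2, 2]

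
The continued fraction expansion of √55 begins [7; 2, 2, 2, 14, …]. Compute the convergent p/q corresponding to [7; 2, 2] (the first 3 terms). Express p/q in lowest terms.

Starting at the tail and folding back:
Start with 2.
2 + 1/(2/1) = 2 + 1/2 = 5/2
7 + 1/(5/2) = 7 + 2/5 = 37/5

37/5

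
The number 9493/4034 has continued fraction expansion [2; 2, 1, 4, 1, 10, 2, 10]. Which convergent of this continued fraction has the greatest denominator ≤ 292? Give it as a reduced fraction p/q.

433/184

a_0 = 2: 2/1  (≤ bound)
a_1 = 2: 5/2  (≤ bound)
a_2 = 1: 7/3  (≤ bound)
a_3 = 4: 33/14  (≤ bound)
a_4 = 1: 40/17  (≤ bound)
a_5 = 10: 433/184  (≤ bound)
a_6 = 2: 906/385  (> 292, stop)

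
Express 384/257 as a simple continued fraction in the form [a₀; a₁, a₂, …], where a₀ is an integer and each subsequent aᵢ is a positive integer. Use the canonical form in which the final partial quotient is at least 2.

[1; 2, 42, 3]

Repeatedly divide and take the remainder:
⌊384/257⌋ = 1, remainder 127
⌊257/127⌋ = 2, remainder 3
⌊127/3⌋ = 42, remainder 1
⌊3/1⌋ = 3, remainder 0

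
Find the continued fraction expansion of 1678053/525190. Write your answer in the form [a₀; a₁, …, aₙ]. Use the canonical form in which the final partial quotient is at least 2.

1678053 ÷ 525190 → quotient 3, remainder 102483
525190 ÷ 102483 → quotient 5, remainder 12775
102483 ÷ 12775 → quotient 8, remainder 283
12775 ÷ 283 → quotient 45, remainder 40
283 ÷ 40 → quotient 7, remainder 3
40 ÷ 3 → quotient 13, remainder 1
3 ÷ 1 → quotient 3, remainder 0

[3; 5, 8, 45, 7, 13, 3]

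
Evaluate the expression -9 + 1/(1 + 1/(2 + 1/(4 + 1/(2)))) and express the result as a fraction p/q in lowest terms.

-241/29

Use the convergent recurrence hₖ = aₖ·hₖ₋₁ + hₖ₋₂ (and likewise for the denominators kₖ):
a_0 = -9: -9/1
a_1 = 1: -8/1
a_2 = 2: -25/3
a_3 = 4: -108/13
a_4 = 2: -241/29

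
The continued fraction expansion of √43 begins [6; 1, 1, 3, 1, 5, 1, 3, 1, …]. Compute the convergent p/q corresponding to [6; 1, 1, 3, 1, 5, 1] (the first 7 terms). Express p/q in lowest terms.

400/61

a_0 = 6: 6/1
a_1 = 1: 7/1
a_2 = 1: 13/2
a_3 = 3: 46/7
a_4 = 1: 59/9
a_5 = 5: 341/52
a_6 = 1: 400/61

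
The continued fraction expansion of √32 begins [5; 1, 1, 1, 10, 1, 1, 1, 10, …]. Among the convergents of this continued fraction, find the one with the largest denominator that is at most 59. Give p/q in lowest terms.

a_0 = 5: 5/1  (≤ bound)
a_1 = 1: 6/1  (≤ bound)
a_2 = 1: 11/2  (≤ bound)
a_3 = 1: 17/3  (≤ bound)
a_4 = 10: 181/32  (≤ bound)
a_5 = 1: 198/35  (≤ bound)
a_6 = 1: 379/67  (> 59, stop)

198/35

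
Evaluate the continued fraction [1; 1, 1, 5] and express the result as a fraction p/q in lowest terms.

a_0 = 1: 1/1
a_1 = 1: 2/1
a_2 = 1: 3/2
a_3 = 5: 17/11

17/11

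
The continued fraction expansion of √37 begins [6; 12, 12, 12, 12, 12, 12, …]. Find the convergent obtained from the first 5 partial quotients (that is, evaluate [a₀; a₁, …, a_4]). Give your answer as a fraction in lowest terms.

128766/21169

a_0 = 6: 6/1
a_1 = 12: 73/12
a_2 = 12: 882/145
a_3 = 12: 10657/1752
a_4 = 12: 128766/21169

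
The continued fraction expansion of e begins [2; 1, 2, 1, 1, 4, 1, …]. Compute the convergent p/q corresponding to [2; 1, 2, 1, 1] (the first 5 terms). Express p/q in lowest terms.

19/7

Collapse the nested fraction from the inside out:
Start with 1.
1 + 1/(1/1) = 1 + 1/1 = 2/1
2 + 1/(2/1) = 2 + 1/2 = 5/2
1 + 1/(5/2) = 1 + 2/5 = 7/5
2 + 1/(7/5) = 2 + 5/7 = 19/7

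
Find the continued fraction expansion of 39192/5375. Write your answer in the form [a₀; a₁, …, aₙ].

Repeatedly divide and take the remainder:
39192 ÷ 5375 → quotient 7, remainder 1567
5375 ÷ 1567 → quotient 3, remainder 674
1567 ÷ 674 → quotient 2, remainder 219
674 ÷ 219 → quotient 3, remainder 17
219 ÷ 17 → quotient 12, remainder 15
17 ÷ 15 → quotient 1, remainder 2
15 ÷ 2 → quotient 7, remainder 1
2 ÷ 1 → quotient 2, remainder 0

[7; 3, 2, 3, 12, 1, 7, 2]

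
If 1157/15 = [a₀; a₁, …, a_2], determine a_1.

7

Run the Euclidean algorithm, recording each quotient:
1157 = 77·15 + 2, so a_0 = 77
15 = 7·2 + 1, so a_1 = 7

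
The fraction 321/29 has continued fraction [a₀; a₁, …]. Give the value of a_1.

321 = 11·29 + 2, so a_0 = 11
29 = 14·2 + 1, so a_1 = 14

14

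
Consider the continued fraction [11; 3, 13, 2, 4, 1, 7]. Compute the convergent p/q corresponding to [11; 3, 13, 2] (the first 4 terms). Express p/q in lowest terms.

Start with 2.
13 + 1/(2/1) = 13 + 1/2 = 27/2
3 + 1/(27/2) = 3 + 2/27 = 83/27
11 + 1/(83/27) = 11 + 27/83 = 940/83

940/83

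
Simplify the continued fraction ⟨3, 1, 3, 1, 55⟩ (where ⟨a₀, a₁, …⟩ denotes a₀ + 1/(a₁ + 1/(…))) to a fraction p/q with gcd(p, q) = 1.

1060/279

Collapse the nested fraction from the inside out:
Start with 55.
1 + 1/(55/1) = 1 + 1/55 = 56/55
3 + 1/(56/55) = 3 + 55/56 = 223/56
1 + 1/(223/56) = 1 + 56/223 = 279/223
3 + 1/(279/223) = 3 + 223/279 = 1060/279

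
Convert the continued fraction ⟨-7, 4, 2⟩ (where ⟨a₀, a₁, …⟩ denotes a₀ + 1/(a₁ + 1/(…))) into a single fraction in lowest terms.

Collapse the nested fraction from the inside out:
Start with 2.
4 + 1/(2/1) = 4 + 1/2 = 9/2
-7 + 1/(9/2) = -7 + 2/9 = -61/9

-61/9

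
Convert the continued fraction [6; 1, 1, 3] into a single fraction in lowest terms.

Start with 3.
1 + 1/(3/1) = 1 + 1/3 = 4/3
1 + 1/(4/3) = 1 + 3/4 = 7/4
6 + 1/(7/4) = 6 + 4/7 = 46/7

46/7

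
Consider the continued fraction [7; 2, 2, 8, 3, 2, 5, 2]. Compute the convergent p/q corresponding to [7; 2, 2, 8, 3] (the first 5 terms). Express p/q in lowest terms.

970/131

a_0 = 7: 7/1
a_1 = 2: 15/2
a_2 = 2: 37/5
a_3 = 8: 311/42
a_4 = 3: 970/131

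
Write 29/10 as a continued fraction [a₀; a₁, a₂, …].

[2; 1, 9]

29 ÷ 10 → quotient 2, remainder 9
10 ÷ 9 → quotient 1, remainder 1
9 ÷ 1 → quotient 9, remainder 0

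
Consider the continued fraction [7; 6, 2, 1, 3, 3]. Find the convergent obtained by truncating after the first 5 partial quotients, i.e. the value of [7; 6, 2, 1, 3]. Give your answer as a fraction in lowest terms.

501/70

Start with 3.
1 + 1/(3/1) = 1 + 1/3 = 4/3
2 + 1/(4/3) = 2 + 3/4 = 11/4
6 + 1/(11/4) = 6 + 4/11 = 70/11
7 + 1/(70/11) = 7 + 11/70 = 501/70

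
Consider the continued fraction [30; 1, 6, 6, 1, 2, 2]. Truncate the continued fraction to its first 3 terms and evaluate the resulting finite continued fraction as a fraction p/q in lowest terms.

216/7

Use the convergent recurrence hₖ = aₖ·hₖ₋₁ + hₖ₋₂ (and likewise for the denominators kₖ):
a_0 = 30: 30/1
a_1 = 1: 31/1
a_2 = 6: 216/7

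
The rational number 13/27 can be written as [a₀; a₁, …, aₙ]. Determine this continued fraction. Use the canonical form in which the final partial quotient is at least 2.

[0; 2, 13]

13 = 0·27 + 13, so a_0 = 0
27 = 2·13 + 1, so a_1 = 2
13 = 13·1 + 0, so a_2 = 13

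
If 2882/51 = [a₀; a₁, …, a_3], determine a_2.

⌊2882/51⌋ = 56, remainder 26
⌊51/26⌋ = 1, remainder 25
⌊26/25⌋ = 1, remainder 1

1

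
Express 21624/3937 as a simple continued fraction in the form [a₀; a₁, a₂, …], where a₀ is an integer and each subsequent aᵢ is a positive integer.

[5; 2, 32, 1, 6, 2, 1, 2]

21624 ÷ 3937 → quotient 5, remainder 1939
3937 ÷ 1939 → quotient 2, remainder 59
1939 ÷ 59 → quotient 32, remainder 51
59 ÷ 51 → quotient 1, remainder 8
51 ÷ 8 → quotient 6, remainder 3
8 ÷ 3 → quotient 2, remainder 2
3 ÷ 2 → quotient 1, remainder 1
2 ÷ 1 → quotient 2, remainder 0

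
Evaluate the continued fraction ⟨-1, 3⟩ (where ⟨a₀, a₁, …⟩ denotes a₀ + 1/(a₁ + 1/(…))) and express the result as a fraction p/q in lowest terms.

-2/3

Compute successive convergents:
a_0 = -1: -1/1
a_1 = 3: -2/3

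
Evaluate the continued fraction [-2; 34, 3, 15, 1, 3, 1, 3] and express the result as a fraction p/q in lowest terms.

-62173/31546

a_0 = -2: -2/1
a_1 = 34: -67/34
a_2 = 3: -203/103
a_3 = 15: -3112/1579
a_4 = 1: -3315/1682
a_5 = 3: -13057/6625
a_6 = 1: -16372/8307
a_7 = 3: -62173/31546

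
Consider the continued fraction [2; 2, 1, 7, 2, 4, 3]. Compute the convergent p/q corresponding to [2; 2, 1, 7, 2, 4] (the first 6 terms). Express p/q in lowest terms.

Build up convergents one term at a time:
a_0 = 2: 2/1
a_1 = 2: 5/2
a_2 = 1: 7/3
a_3 = 7: 54/23
a_4 = 2: 115/49
a_5 = 4: 514/219

514/219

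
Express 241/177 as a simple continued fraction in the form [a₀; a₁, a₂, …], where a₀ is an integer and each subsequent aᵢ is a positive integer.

241 ÷ 177 → quotient 1, remainder 64
177 ÷ 64 → quotient 2, remainder 49
64 ÷ 49 → quotient 1, remainder 15
49 ÷ 15 → quotient 3, remainder 4
15 ÷ 4 → quotient 3, remainder 3
4 ÷ 3 → quotient 1, remainder 1
3 ÷ 1 → quotient 3, remainder 0

[1; 2, 1, 3, 3, 1, 3]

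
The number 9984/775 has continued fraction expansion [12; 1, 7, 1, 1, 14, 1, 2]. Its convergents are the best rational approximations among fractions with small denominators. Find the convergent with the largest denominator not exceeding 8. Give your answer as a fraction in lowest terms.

a_0 = 12: 12/1  (≤ bound)
a_1 = 1: 13/1  (≤ bound)
a_2 = 7: 103/8  (≤ bound)
a_3 = 1: 116/9  (> 8, stop)

103/8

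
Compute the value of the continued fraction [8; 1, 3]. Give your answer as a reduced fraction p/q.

Start with 3.
1 + 1/(3/1) = 1 + 1/3 = 4/3
8 + 1/(4/3) = 8 + 3/4 = 35/4

35/4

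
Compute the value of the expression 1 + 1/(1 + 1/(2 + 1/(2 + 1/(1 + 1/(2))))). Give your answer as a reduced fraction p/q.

46/27

a_0 = 1: 1/1
a_1 = 1: 2/1
a_2 = 2: 5/3
a_3 = 2: 12/7
a_4 = 1: 17/10
a_5 = 2: 46/27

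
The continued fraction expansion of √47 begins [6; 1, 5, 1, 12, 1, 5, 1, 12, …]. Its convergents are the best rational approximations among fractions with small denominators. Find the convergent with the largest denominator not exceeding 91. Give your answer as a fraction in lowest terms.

List convergents until the denominator exceeds the bound:
a_0 = 6: 6/1  (≤ bound)
a_1 = 1: 7/1  (≤ bound)
a_2 = 5: 41/6  (≤ bound)
a_3 = 1: 48/7  (≤ bound)
a_4 = 12: 617/90  (≤ bound)
a_5 = 1: 665/97  (> 91, stop)

617/90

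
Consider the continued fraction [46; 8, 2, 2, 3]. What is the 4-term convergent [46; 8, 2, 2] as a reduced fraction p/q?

1937/42

Start with 2.
2 + 1/(2/1) = 2 + 1/2 = 5/2
8 + 1/(5/2) = 8 + 2/5 = 42/5
46 + 1/(42/5) = 46 + 5/42 = 1937/42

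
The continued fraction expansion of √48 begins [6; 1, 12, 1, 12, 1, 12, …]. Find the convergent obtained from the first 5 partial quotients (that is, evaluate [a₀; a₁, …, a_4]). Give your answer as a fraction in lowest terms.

1254/181

Work from the innermost term outward:
Start with 12.
1 + 1/(12/1) = 1 + 1/12 = 13/12
12 + 1/(13/12) = 12 + 12/13 = 168/13
1 + 1/(168/13) = 1 + 13/168 = 181/168
6 + 1/(181/168) = 6 + 168/181 = 1254/181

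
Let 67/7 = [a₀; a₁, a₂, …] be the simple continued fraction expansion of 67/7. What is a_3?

3

⌊67/7⌋ = 9, remainder 4
⌊7/4⌋ = 1, remainder 3
⌊4/3⌋ = 1, remainder 1
⌊3/1⌋ = 3, remainder 0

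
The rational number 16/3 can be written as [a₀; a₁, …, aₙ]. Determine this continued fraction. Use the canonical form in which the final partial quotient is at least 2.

Run the Euclidean algorithm, recording each quotient:
16 = 5·3 + 1, so a_0 = 5
3 = 3·1 + 0, so a_1 = 3

[5; 3]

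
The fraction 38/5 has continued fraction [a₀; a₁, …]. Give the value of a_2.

1

38 ÷ 5 → quotient 7, remainder 3
5 ÷ 3 → quotient 1, remainder 2
3 ÷ 2 → quotient 1, remainder 1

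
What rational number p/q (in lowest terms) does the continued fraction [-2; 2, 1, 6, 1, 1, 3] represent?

Starting at the tail and folding back:
Start with 3.
1 + 1/(3/1) = 1 + 1/3 = 4/3
1 + 1/(4/3) = 1 + 3/4 = 7/4
6 + 1/(7/4) = 6 + 4/7 = 46/7
1 + 1/(46/7) = 1 + 7/46 = 53/46
2 + 1/(53/46) = 2 + 46/53 = 152/53
-2 + 1/(152/53) = -2 + 53/152 = -251/152

-251/152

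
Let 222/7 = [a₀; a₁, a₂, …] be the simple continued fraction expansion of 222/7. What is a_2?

Repeatedly divide and take the remainder:
222 = 31·7 + 5, so a_0 = 31
7 = 1·5 + 2, so a_1 = 1
5 = 2·2 + 1, so a_2 = 2

2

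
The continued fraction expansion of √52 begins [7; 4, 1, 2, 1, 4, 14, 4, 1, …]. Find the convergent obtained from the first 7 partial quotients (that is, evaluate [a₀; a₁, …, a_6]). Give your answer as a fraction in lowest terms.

9223/1279

Build up convergents one term at a time:
a_0 = 7: 7/1
a_1 = 4: 29/4
a_2 = 1: 36/5
a_3 = 2: 101/14
a_4 = 1: 137/19
a_5 = 4: 649/90
a_6 = 14: 9223/1279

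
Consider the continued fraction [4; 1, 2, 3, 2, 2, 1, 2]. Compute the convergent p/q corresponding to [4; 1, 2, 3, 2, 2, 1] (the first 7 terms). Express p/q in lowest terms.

371/79

a_0 = 4: 4/1
a_1 = 1: 5/1
a_2 = 2: 14/3
a_3 = 3: 47/10
a_4 = 2: 108/23
a_5 = 2: 263/56
a_6 = 1: 371/79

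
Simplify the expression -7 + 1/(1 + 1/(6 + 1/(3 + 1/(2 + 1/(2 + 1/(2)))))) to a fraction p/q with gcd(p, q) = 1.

a_0 = -7: -7/1
a_1 = 1: -6/1
a_2 = 6: -43/7
a_3 = 3: -135/22
a_4 = 2: -313/51
a_5 = 2: -761/124
a_6 = 2: -1835/299

-1835/299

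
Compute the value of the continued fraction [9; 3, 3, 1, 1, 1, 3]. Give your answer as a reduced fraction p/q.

1219/131

a_0 = 9: 9/1
a_1 = 3: 28/3
a_2 = 3: 93/10
a_3 = 1: 121/13
a_4 = 1: 214/23
a_5 = 1: 335/36
a_6 = 3: 1219/131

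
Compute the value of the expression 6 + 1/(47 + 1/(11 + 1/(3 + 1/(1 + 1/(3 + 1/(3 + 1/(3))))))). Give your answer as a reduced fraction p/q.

Start with 3.
3 + 1/(3/1) = 3 + 1/3 = 10/3
3 + 1/(10/3) = 3 + 3/10 = 33/10
1 + 1/(33/10) = 1 + 10/33 = 43/33
3 + 1/(43/33) = 3 + 33/43 = 162/43
11 + 1/(162/43) = 11 + 43/162 = 1825/162
47 + 1/(1825/162) = 47 + 162/1825 = 85937/1825
6 + 1/(85937/1825) = 6 + 1825/85937 = 517447/85937

517447/85937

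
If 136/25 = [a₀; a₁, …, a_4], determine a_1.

136 = 5·25 + 11, so a_0 = 5
25 = 2·11 + 3, so a_1 = 2

2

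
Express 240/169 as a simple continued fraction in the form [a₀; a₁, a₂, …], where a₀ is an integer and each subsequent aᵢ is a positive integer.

240 = 1·169 + 71, so a_0 = 1
169 = 2·71 + 27, so a_1 = 2
71 = 2·27 + 17, so a_2 = 2
27 = 1·17 + 10, so a_3 = 1
17 = 1·10 + 7, so a_4 = 1
10 = 1·7 + 3, so a_5 = 1
7 = 2·3 + 1, so a_6 = 2
3 = 3·1 + 0, so a_7 = 3

[1; 2, 2, 1, 1, 1, 2, 3]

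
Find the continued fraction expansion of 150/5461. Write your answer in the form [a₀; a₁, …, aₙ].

[0; 36, 2, 2, 5, 1, 1, 2]

⌊150/5461⌋ = 0, remainder 150
⌊5461/150⌋ = 36, remainder 61
⌊150/61⌋ = 2, remainder 28
⌊61/28⌋ = 2, remainder 5
⌊28/5⌋ = 5, remainder 3
⌊5/3⌋ = 1, remainder 2
⌊3/2⌋ = 1, remainder 1
⌊2/1⌋ = 2, remainder 0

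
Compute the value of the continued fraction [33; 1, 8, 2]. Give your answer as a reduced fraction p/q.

a_0 = 33: 33/1
a_1 = 1: 34/1
a_2 = 8: 305/9
a_3 = 2: 644/19

644/19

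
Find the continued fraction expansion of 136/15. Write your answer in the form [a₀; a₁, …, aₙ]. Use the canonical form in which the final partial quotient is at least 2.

[9; 15]

Repeatedly divide and take the remainder:
⌊136/15⌋ = 9, remainder 1
⌊15/1⌋ = 15, remainder 0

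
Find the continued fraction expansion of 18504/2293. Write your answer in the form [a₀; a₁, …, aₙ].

[8; 14, 3, 53]

⌊18504/2293⌋ = 8, remainder 160
⌊2293/160⌋ = 14, remainder 53
⌊160/53⌋ = 3, remainder 1
⌊53/1⌋ = 53, remainder 0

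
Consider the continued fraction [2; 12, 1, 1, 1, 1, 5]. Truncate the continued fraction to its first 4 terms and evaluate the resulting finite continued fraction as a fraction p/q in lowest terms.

Start with 1.
1 + 1/(1/1) = 1 + 1/1 = 2/1
12 + 1/(2/1) = 12 + 1/2 = 25/2
2 + 1/(25/2) = 2 + 2/25 = 52/25

52/25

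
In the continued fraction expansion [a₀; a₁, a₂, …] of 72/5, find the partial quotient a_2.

2

72 ÷ 5 → quotient 14, remainder 2
5 ÷ 2 → quotient 2, remainder 1
2 ÷ 1 → quotient 2, remainder 0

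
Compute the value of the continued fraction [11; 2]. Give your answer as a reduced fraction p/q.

23/2

Collapse the nested fraction from the inside out:
Start with 2.
11 + 1/(2/1) = 11 + 1/2 = 23/2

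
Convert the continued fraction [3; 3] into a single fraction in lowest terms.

Start with 3.
3 + 1/(3/1) = 3 + 1/3 = 10/3

10/3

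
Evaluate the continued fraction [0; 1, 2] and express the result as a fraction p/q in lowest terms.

Collapse the nested fraction from the inside out:
Start with 2.
1 + 1/(2/1) = 1 + 1/2 = 3/2
0 + 1/(3/2) = 0 + 2/3 = 2/3

2/3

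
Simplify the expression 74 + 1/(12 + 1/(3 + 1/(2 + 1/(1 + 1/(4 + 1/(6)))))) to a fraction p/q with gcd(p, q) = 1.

Start with 6.
4 + 1/(6/1) = 4 + 1/6 = 25/6
1 + 1/(25/6) = 1 + 6/25 = 31/25
2 + 1/(31/25) = 2 + 25/31 = 87/31
3 + 1/(87/31) = 3 + 31/87 = 292/87
12 + 1/(292/87) = 12 + 87/292 = 3591/292
74 + 1/(3591/292) = 74 + 292/3591 = 266026/3591

266026/3591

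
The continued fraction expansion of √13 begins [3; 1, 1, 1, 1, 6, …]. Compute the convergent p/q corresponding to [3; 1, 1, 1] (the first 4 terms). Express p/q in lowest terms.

11/3

Start with 1.
1 + 1/(1/1) = 1 + 1/1 = 2/1
1 + 1/(2/1) = 1 + 1/2 = 3/2
3 + 1/(3/2) = 3 + 2/3 = 11/3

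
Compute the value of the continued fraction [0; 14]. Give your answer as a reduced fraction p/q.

1/14

Start with 14.
0 + 1/(14/1) = 0 + 1/14 = 1/14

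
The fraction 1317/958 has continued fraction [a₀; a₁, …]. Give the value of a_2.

1

Repeatedly divide and take the remainder:
1317 = 1·958 + 359, so a_0 = 1
958 = 2·359 + 240, so a_1 = 2
359 = 1·240 + 119, so a_2 = 1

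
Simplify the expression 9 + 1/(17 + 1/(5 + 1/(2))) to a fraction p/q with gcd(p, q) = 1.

a_0 = 9: 9/1
a_1 = 17: 154/17
a_2 = 5: 779/86
a_3 = 2: 1712/189

1712/189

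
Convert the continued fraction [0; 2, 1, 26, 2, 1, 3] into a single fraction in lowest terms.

Build up convergents one term at a time:
a_0 = 0: 0/1
a_1 = 2: 1/2
a_2 = 1: 1/3
a_3 = 26: 27/80
a_4 = 2: 55/163
a_5 = 1: 82/243
a_6 = 3: 301/892

301/892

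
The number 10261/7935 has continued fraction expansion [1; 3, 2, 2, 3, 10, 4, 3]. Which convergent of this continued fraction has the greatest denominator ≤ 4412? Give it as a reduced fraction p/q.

3163/2446

a_0 = 1: 1/1  (≤ bound)
a_1 = 3: 4/3  (≤ bound)
a_2 = 2: 9/7  (≤ bound)
a_3 = 2: 22/17  (≤ bound)
a_4 = 3: 75/58  (≤ bound)
a_5 = 10: 772/597  (≤ bound)
a_6 = 4: 3163/2446  (≤ bound)
a_7 = 3: 10261/7935  (> 4412, stop)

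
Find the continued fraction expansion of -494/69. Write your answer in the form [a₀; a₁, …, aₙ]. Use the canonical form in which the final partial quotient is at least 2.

-494 ÷ 69 → quotient -8, remainder 58
69 ÷ 58 → quotient 1, remainder 11
58 ÷ 11 → quotient 5, remainder 3
11 ÷ 3 → quotient 3, remainder 2
3 ÷ 2 → quotient 1, remainder 1
2 ÷ 1 → quotient 2, remainder 0

[-8; 1, 5, 3, 1, 2]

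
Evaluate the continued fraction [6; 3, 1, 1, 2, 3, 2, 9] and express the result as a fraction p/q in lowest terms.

Build up convergents one term at a time:
a_0 = 6: 6/1
a_1 = 3: 19/3
a_2 = 1: 25/4
a_3 = 1: 44/7
a_4 = 2: 113/18
a_5 = 3: 383/61
a_6 = 2: 879/140
a_7 = 9: 8294/1321

8294/1321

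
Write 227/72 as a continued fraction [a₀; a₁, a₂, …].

[3; 6, 1, 1, 5]

227 ÷ 72 → quotient 3, remainder 11
72 ÷ 11 → quotient 6, remainder 6
11 ÷ 6 → quotient 1, remainder 5
6 ÷ 5 → quotient 1, remainder 1
5 ÷ 1 → quotient 5, remainder 0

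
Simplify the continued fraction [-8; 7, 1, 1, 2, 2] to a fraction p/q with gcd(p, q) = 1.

a_0 = -8: -8/1
a_1 = 7: -55/7
a_2 = 1: -63/8
a_3 = 1: -118/15
a_4 = 2: -299/38
a_5 = 2: -716/91

-716/91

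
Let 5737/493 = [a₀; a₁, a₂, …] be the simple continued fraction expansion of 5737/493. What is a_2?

1

⌊5737/493⌋ = 11, remainder 314
⌊493/314⌋ = 1, remainder 179
⌊314/179⌋ = 1, remainder 135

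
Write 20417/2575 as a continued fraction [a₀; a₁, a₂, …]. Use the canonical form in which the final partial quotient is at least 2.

[7; 1, 13, 14, 13]

Run the Euclidean algorithm, recording each quotient:
20417 ÷ 2575 → quotient 7, remainder 2392
2575 ÷ 2392 → quotient 1, remainder 183
2392 ÷ 183 → quotient 13, remainder 13
183 ÷ 13 → quotient 14, remainder 1
13 ÷ 1 → quotient 13, remainder 0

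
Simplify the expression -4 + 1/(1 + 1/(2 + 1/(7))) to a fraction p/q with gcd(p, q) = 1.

-73/22

Use the convergent recurrence hₖ = aₖ·hₖ₋₁ + hₖ₋₂ (and likewise for the denominators kₖ):
a_0 = -4: -4/1
a_1 = 1: -3/1
a_2 = 2: -10/3
a_3 = 7: -73/22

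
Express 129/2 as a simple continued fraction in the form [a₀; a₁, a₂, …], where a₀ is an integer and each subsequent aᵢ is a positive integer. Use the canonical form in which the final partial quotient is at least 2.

[64; 2]

Apply division with remainder until the remainder is 0:
⌊129/2⌋ = 64, remainder 1
⌊2/1⌋ = 2, remainder 0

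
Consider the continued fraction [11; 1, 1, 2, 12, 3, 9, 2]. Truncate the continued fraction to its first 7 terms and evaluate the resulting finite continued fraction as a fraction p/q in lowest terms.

a_0 = 11: 11/1
a_1 = 1: 12/1
a_2 = 1: 23/2
a_3 = 2: 58/5
a_4 = 12: 719/62
a_5 = 3: 2215/191
a_6 = 9: 20654/1781

20654/1781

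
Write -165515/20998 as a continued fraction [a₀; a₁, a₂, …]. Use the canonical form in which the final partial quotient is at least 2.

[-8; 8, 1, 1, 53, 5, 1, 3]

Apply division with remainder until the remainder is 0:
-165515 ÷ 20998 → quotient -8, remainder 2469
20998 ÷ 2469 → quotient 8, remainder 1246
2469 ÷ 1246 → quotient 1, remainder 1223
1246 ÷ 1223 → quotient 1, remainder 23
1223 ÷ 23 → quotient 53, remainder 4
23 ÷ 4 → quotient 5, remainder 3
4 ÷ 3 → quotient 1, remainder 1
3 ÷ 1 → quotient 3, remainder 0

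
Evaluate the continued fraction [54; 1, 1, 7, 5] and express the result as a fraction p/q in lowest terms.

Work from the innermost term outward:
Start with 5.
7 + 1/(5/1) = 7 + 1/5 = 36/5
1 + 1/(36/5) = 1 + 5/36 = 41/36
1 + 1/(41/36) = 1 + 36/41 = 77/41
54 + 1/(77/41) = 54 + 41/77 = 4199/77

4199/77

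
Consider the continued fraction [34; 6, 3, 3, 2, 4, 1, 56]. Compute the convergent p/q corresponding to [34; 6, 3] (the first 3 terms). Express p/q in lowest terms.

Start with 3.
6 + 1/(3/1) = 6 + 1/3 = 19/3
34 + 1/(19/3) = 34 + 3/19 = 649/19

649/19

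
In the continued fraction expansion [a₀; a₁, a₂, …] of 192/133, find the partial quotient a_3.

1

Repeatedly divide and take the remainder:
192 = 1·133 + 59, so a_0 = 1
133 = 2·59 + 15, so a_1 = 2
59 = 3·15 + 14, so a_2 = 3
15 = 1·14 + 1, so a_3 = 1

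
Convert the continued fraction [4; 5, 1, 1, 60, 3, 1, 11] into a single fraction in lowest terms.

Starting at the tail and folding back:
Start with 11.
1 + 1/(11/1) = 1 + 1/11 = 12/11
3 + 1/(12/11) = 3 + 11/12 = 47/12
60 + 1/(47/12) = 60 + 12/47 = 2832/47
1 + 1/(2832/47) = 1 + 47/2832 = 2879/2832
1 + 1/(2879/2832) = 1 + 2832/2879 = 5711/2879
5 + 1/(5711/2879) = 5 + 2879/5711 = 31434/5711
4 + 1/(31434/5711) = 4 + 5711/31434 = 131447/31434

131447/31434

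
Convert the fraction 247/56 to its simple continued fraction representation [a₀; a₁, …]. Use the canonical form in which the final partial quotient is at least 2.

247 ÷ 56 → quotient 4, remainder 23
56 ÷ 23 → quotient 2, remainder 10
23 ÷ 10 → quotient 2, remainder 3
10 ÷ 3 → quotient 3, remainder 1
3 ÷ 1 → quotient 3, remainder 0

[4; 2, 2, 3, 3]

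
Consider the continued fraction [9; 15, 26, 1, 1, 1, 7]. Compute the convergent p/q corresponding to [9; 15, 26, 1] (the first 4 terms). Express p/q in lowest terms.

Use the convergent recurrence hₖ = aₖ·hₖ₋₁ + hₖ₋₂ (and likewise for the denominators kₖ):
a_0 = 9: 9/1
a_1 = 15: 136/15
a_2 = 26: 3545/391
a_3 = 1: 3681/406

3681/406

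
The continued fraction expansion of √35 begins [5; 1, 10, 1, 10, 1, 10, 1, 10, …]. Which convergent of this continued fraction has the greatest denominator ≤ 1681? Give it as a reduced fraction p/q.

a_0 = 5: 5/1  (≤ bound)
a_1 = 1: 6/1  (≤ bound)
a_2 = 10: 65/11  (≤ bound)
a_3 = 1: 71/12  (≤ bound)
a_4 = 10: 775/131  (≤ bound)
a_5 = 1: 846/143  (≤ bound)
a_6 = 10: 9235/1561  (≤ bound)
a_7 = 1: 10081/1704  (> 1681, stop)

9235/1561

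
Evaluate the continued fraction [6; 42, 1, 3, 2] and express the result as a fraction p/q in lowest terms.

2319/385

Collapse the nested fraction from the inside out:
Start with 2.
3 + 1/(2/1) = 3 + 1/2 = 7/2
1 + 1/(7/2) = 1 + 2/7 = 9/7
42 + 1/(9/7) = 42 + 7/9 = 385/9
6 + 1/(385/9) = 6 + 9/385 = 2319/385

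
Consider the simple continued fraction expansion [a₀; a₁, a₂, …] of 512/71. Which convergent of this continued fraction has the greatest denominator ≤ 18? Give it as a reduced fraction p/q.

List convergents until the denominator exceeds the bound:
a_0 = 7: 7/1  (≤ bound)
a_1 = 4: 29/4  (≤ bound)
a_2 = 1: 36/5  (≤ bound)
a_3 = 2: 101/14  (≤ bound)
a_4 = 1: 137/19  (> 18, stop)

101/14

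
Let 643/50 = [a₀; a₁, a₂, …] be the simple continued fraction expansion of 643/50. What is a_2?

643 = 12·50 + 43, so a_0 = 12
50 = 1·43 + 7, so a_1 = 1
43 = 6·7 + 1, so a_2 = 6

6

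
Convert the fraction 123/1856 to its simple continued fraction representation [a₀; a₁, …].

123 = 0·1856 + 123, so a_0 = 0
1856 = 15·123 + 11, so a_1 = 15
123 = 11·11 + 2, so a_2 = 11
11 = 5·2 + 1, so a_3 = 5
2 = 2·1 + 0, so a_4 = 2

[0; 15, 11, 5, 2]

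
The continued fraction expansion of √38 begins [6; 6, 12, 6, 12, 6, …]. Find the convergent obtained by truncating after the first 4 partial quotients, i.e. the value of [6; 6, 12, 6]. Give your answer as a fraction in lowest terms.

a_0 = 6: 6/1
a_1 = 6: 37/6
a_2 = 12: 450/73
a_3 = 6: 2737/444

2737/444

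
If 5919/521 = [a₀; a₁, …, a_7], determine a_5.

5919 = 11·521 + 188, so a_0 = 11
521 = 2·188 + 145, so a_1 = 2
188 = 1·145 + 43, so a_2 = 1
145 = 3·43 + 16, so a_3 = 3
43 = 2·16 + 11, so a_4 = 2
16 = 1·11 + 5, so a_5 = 1

1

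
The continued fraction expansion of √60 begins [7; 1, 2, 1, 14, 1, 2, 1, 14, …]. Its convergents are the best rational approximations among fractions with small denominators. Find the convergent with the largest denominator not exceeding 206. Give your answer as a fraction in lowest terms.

a_0 = 7: 7/1  (≤ bound)
a_1 = 1: 8/1  (≤ bound)
a_2 = 2: 23/3  (≤ bound)
a_3 = 1: 31/4  (≤ bound)
a_4 = 14: 457/59  (≤ bound)
a_5 = 1: 488/63  (≤ bound)
a_6 = 2: 1433/185  (≤ bound)
a_7 = 1: 1921/248  (> 206, stop)

1433/185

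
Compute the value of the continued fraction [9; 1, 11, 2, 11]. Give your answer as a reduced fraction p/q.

a_0 = 9: 9/1
a_1 = 1: 10/1
a_2 = 11: 119/12
a_3 = 2: 248/25
a_4 = 11: 2847/287

2847/287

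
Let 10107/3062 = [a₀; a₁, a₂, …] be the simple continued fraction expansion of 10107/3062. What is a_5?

5

Apply division with remainder until the remainder is 0:
10107 ÷ 3062 → quotient 3, remainder 921
3062 ÷ 921 → quotient 3, remainder 299
921 ÷ 299 → quotient 3, remainder 24
299 ÷ 24 → quotient 12, remainder 11
24 ÷ 11 → quotient 2, remainder 2
11 ÷ 2 → quotient 5, remainder 1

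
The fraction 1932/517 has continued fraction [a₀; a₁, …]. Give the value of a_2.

2

Run the Euclidean algorithm, recording each quotient:
1932 ÷ 517 → quotient 3, remainder 381
517 ÷ 381 → quotient 1, remainder 136
381 ÷ 136 → quotient 2, remainder 109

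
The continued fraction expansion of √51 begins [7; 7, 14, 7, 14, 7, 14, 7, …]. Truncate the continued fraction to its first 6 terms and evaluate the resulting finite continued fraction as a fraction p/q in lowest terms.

499850/69993

a_0 = 7: 7/1
a_1 = 7: 50/7
a_2 = 14: 707/99
a_3 = 7: 4999/700
a_4 = 14: 70693/9899
a_5 = 7: 499850/69993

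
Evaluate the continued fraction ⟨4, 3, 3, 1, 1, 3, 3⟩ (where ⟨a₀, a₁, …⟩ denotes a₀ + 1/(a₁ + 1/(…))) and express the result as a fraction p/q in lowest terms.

Work from the innermost term outward:
Start with 3.
3 + 1/(3/1) = 3 + 1/3 = 10/3
1 + 1/(10/3) = 1 + 3/10 = 13/10
1 + 1/(13/10) = 1 + 10/13 = 23/13
3 + 1/(23/13) = 3 + 13/23 = 82/23
3 + 1/(82/23) = 3 + 23/82 = 269/82
4 + 1/(269/82) = 4 + 82/269 = 1158/269

1158/269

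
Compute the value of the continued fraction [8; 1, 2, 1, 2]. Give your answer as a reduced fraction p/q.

Start with 2.
1 + 1/(2/1) = 1 + 1/2 = 3/2
2 + 1/(3/2) = 2 + 2/3 = 8/3
1 + 1/(8/3) = 1 + 3/8 = 11/8
8 + 1/(11/8) = 8 + 8/11 = 96/11

96/11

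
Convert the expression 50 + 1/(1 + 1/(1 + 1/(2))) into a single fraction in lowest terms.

a_0 = 50: 50/1
a_1 = 1: 51/1
a_2 = 1: 101/2
a_3 = 2: 253/5

253/5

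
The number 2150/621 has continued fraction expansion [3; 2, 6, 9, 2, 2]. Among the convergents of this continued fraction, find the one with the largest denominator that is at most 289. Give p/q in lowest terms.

869/251

List convergents until the denominator exceeds the bound:
a_0 = 3: 3/1  (≤ bound)
a_1 = 2: 7/2  (≤ bound)
a_2 = 6: 45/13  (≤ bound)
a_3 = 9: 412/119  (≤ bound)
a_4 = 2: 869/251  (≤ bound)
a_5 = 2: 2150/621  (> 289, stop)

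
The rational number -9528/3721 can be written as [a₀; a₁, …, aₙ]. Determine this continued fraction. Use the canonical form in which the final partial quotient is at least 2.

-9528 ÷ 3721 → quotient -3, remainder 1635
3721 ÷ 1635 → quotient 2, remainder 451
1635 ÷ 451 → quotient 3, remainder 282
451 ÷ 282 → quotient 1, remainder 169
282 ÷ 169 → quotient 1, remainder 113
169 ÷ 113 → quotient 1, remainder 56
113 ÷ 56 → quotient 2, remainder 1
56 ÷ 1 → quotient 56, remainder 0

[-3; 2, 3, 1, 1, 1, 2, 56]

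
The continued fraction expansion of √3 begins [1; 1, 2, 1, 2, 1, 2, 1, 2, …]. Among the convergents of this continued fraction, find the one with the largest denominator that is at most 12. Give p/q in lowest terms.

19/11

a_0 = 1: 1/1  (≤ bound)
a_1 = 1: 2/1  (≤ bound)
a_2 = 2: 5/3  (≤ bound)
a_3 = 1: 7/4  (≤ bound)
a_4 = 2: 19/11  (≤ bound)
a_5 = 1: 26/15  (> 12, stop)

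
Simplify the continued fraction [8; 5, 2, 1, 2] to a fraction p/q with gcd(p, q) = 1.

352/43

Collapse the nested fraction from the inside out:
Start with 2.
1 + 1/(2/1) = 1 + 1/2 = 3/2
2 + 1/(3/2) = 2 + 2/3 = 8/3
5 + 1/(8/3) = 5 + 3/8 = 43/8
8 + 1/(43/8) = 8 + 8/43 = 352/43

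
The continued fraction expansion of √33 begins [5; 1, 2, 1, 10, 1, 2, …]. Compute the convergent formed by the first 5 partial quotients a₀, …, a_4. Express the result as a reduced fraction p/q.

247/43

Use the convergent recurrence hₖ = aₖ·hₖ₋₁ + hₖ₋₂ (and likewise for the denominators kₖ):
a_0 = 5: 5/1
a_1 = 1: 6/1
a_2 = 2: 17/3
a_3 = 1: 23/4
a_4 = 10: 247/43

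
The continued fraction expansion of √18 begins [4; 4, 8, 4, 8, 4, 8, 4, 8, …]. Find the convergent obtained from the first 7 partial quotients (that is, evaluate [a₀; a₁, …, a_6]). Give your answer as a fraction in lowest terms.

Starting at the tail and folding back:
Start with 8.
4 + 1/(8/1) = 4 + 1/8 = 33/8
8 + 1/(33/8) = 8 + 8/33 = 272/33
4 + 1/(272/33) = 4 + 33/272 = 1121/272
8 + 1/(1121/272) = 8 + 272/1121 = 9240/1121
4 + 1/(9240/1121) = 4 + 1121/9240 = 38081/9240
4 + 1/(38081/9240) = 4 + 9240/38081 = 161564/38081

161564/38081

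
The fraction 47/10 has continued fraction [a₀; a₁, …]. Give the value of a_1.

47 = 4·10 + 7, so a_0 = 4
10 = 1·7 + 3, so a_1 = 1

1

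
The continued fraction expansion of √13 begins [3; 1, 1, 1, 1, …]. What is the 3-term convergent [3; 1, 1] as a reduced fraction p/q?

a_0 = 3: 3/1
a_1 = 1: 4/1
a_2 = 1: 7/2

7/2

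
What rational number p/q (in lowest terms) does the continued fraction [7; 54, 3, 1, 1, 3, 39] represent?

Start with 39.
3 + 1/(39/1) = 3 + 1/39 = 118/39
1 + 1/(118/39) = 1 + 39/118 = 157/118
1 + 1/(157/118) = 1 + 118/157 = 275/157
3 + 1/(275/157) = 3 + 157/275 = 982/275
54 + 1/(982/275) = 54 + 275/982 = 53303/982
7 + 1/(53303/982) = 7 + 982/53303 = 374103/53303

374103/53303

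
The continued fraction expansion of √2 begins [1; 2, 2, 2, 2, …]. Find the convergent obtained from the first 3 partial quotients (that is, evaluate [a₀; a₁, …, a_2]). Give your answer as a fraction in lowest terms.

7/5

Start with 2.
2 + 1/(2/1) = 2 + 1/2 = 5/2
1 + 1/(5/2) = 1 + 2/5 = 7/5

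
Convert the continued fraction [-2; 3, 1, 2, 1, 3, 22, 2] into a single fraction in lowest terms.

-4417/2550

Starting at the tail and folding back:
Start with 2.
22 + 1/(2/1) = 22 + 1/2 = 45/2
3 + 1/(45/2) = 3 + 2/45 = 137/45
1 + 1/(137/45) = 1 + 45/137 = 182/137
2 + 1/(182/137) = 2 + 137/182 = 501/182
1 + 1/(501/182) = 1 + 182/501 = 683/501
3 + 1/(683/501) = 3 + 501/683 = 2550/683
-2 + 1/(2550/683) = -2 + 683/2550 = -4417/2550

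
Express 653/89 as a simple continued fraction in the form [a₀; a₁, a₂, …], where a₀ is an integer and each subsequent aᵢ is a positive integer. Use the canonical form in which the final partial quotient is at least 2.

Apply division with remainder until the remainder is 0:
653 = 7·89 + 30, so a_0 = 7
89 = 2·30 + 29, so a_1 = 2
30 = 1·29 + 1, so a_2 = 1
29 = 29·1 + 0, so a_3 = 29

[7; 2, 1, 29]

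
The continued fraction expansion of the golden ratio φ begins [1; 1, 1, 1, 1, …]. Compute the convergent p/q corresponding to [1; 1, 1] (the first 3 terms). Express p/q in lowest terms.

3/2

Start with 1.
1 + 1/(1/1) = 1 + 1/1 = 2/1
1 + 1/(2/1) = 1 + 1/2 = 3/2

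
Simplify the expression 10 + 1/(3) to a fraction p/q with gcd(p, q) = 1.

31/3

Compute successive convergents:
a_0 = 10: 10/1
a_1 = 3: 31/3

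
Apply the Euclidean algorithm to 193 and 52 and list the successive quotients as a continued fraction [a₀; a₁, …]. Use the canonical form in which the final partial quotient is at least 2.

[3; 1, 2, 2, 7]

193 = 3·52 + 37, so a_0 = 3
52 = 1·37 + 15, so a_1 = 1
37 = 2·15 + 7, so a_2 = 2
15 = 2·7 + 1, so a_3 = 2
7 = 7·1 + 0, so a_4 = 7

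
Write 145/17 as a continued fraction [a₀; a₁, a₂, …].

[8; 1, 1, 8]

145 = 8·17 + 9, so a_0 = 8
17 = 1·9 + 8, so a_1 = 1
9 = 1·8 + 1, so a_2 = 1
8 = 8·1 + 0, so a_3 = 8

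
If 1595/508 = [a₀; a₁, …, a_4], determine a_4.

⌊1595/508⌋ = 3, remainder 71
⌊508/71⌋ = 7, remainder 11
⌊71/11⌋ = 6, remainder 5
⌊11/5⌋ = 2, remainder 1
⌊5/1⌋ = 5, remainder 0

5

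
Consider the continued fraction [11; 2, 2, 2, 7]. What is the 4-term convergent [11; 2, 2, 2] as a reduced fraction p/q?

Start with 2.
2 + 1/(2/1) = 2 + 1/2 = 5/2
2 + 1/(5/2) = 2 + 2/5 = 12/5
11 + 1/(12/5) = 11 + 5/12 = 137/12

137/12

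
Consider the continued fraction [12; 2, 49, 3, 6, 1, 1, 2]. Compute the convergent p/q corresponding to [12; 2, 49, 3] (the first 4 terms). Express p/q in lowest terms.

3736/299

Start with 3.
49 + 1/(3/1) = 49 + 1/3 = 148/3
2 + 1/(148/3) = 2 + 3/148 = 299/148
12 + 1/(299/148) = 12 + 148/299 = 3736/299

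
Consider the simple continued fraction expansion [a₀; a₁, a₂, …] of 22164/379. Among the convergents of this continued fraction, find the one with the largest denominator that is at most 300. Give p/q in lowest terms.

a_0 = 58: 58/1  (≤ bound)
a_1 = 2: 117/2  (≤ bound)
a_2 = 12: 1462/25  (≤ bound)
a_3 = 7: 10351/177  (≤ bound)
a_4 = 2: 22164/379  (> 300, stop)

10351/177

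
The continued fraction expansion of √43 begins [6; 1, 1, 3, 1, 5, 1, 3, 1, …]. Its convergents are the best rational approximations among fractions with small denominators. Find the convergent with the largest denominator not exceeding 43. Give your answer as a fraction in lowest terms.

List convergents until the denominator exceeds the bound:
a_0 = 6: 6/1  (≤ bound)
a_1 = 1: 7/1  (≤ bound)
a_2 = 1: 13/2  (≤ bound)
a_3 = 3: 46/7  (≤ bound)
a_4 = 1: 59/9  (≤ bound)
a_5 = 5: 341/52  (> 43, stop)

59/9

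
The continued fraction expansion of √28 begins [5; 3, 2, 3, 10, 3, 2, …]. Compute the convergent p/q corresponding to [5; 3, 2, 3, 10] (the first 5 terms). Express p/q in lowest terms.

1307/247

a_0 = 5: 5/1
a_1 = 3: 16/3
a_2 = 2: 37/7
a_3 = 3: 127/24
a_4 = 10: 1307/247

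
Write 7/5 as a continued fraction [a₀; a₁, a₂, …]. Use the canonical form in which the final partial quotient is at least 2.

[1; 2, 2]

7 = 1·5 + 2, so a_0 = 1
5 = 2·2 + 1, so a_1 = 2
2 = 2·1 + 0, so a_2 = 2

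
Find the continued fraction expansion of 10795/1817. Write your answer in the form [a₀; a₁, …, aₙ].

[5; 1, 15, 1, 52, 2]

Apply division with remainder until the remainder is 0:
10795 = 5·1817 + 1710, so a_0 = 5
1817 = 1·1710 + 107, so a_1 = 1
1710 = 15·107 + 105, so a_2 = 15
107 = 1·105 + 2, so a_3 = 1
105 = 52·2 + 1, so a_4 = 52
2 = 2·1 + 0, so a_5 = 2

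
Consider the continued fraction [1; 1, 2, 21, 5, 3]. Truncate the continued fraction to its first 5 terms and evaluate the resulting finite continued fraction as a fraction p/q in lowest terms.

540/323

Start with 5.
21 + 1/(5/1) = 21 + 1/5 = 106/5
2 + 1/(106/5) = 2 + 5/106 = 217/106
1 + 1/(217/106) = 1 + 106/217 = 323/217
1 + 1/(323/217) = 1 + 217/323 = 540/323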